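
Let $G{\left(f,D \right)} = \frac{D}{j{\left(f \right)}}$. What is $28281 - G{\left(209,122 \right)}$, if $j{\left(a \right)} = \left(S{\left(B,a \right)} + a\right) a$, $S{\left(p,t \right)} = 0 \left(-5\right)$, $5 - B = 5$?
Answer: $\frac{1235342239}{43681} \approx 28281.0$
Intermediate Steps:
$B = 0$ ($B = 5 - 5 = 0$)
$S{\left(p,t \right)} = 0$
$j{\left(a \right)} = a^{2}$ ($j{\left(a \right)} = \left(0 + a\right) a = a a = a^{2}$)
$G{\left(f,D \right)} = \frac{D}{f^{2}}$
$28281 - G{\left(209,122 \right)} = 28281 - \frac{122}{43681} = \frac{1235342239}{43681}$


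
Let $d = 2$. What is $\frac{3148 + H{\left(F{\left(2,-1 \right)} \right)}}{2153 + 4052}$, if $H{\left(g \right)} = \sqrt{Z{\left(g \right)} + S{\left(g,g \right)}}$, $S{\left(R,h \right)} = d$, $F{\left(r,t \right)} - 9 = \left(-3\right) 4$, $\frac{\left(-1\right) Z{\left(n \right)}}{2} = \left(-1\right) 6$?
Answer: $\frac{3148}{6205} + \frac{\sqrt{14}}{6205} \approx 0.50794$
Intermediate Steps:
$Z{\left(n \right)} = 12$ ($Z{\left(n \right)} = - 2 \left(\left(-1\right) 6\right) = \left(-2\right) \left(-6\right) = 12$)
$F{\left(r,t \right)} = -3$ ($F{\left(r,t \right)} = 9 - 12 = -3$)
$S{\left(R,h \right)} = 2$
$H{\left(g \right)} = \sqrt{14}$ ($H{\left(g \right)} = \sqrt{12 + 2} = \sqrt{14}$)
$\frac{3148 + H{\left(F{\left(2,-1 \right)} \right)}}{2153 + 4052} = \frac{3148 + \sqrt{14}}{2153 + 4052} = \frac{3148 + \sqrt{14}}{6205} = \left(3148 + \sqrt{14}\right) \frac{1}{6205} = \frac{3148}{6205} + \frac{\sqrt{14}}{6205}$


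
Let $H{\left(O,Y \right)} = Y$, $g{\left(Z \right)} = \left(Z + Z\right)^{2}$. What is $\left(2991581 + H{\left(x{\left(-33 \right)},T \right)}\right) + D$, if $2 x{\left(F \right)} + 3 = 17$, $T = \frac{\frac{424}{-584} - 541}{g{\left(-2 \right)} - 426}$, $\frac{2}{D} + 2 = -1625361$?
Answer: $\frac{1774778634009904}{593257495} \approx 2.9916 \cdot 10^{6}$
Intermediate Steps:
$D = - \frac{2}{1625363}$ ($D = \frac{2}{-2 - 1625361} = \frac{2}{-1625363} = 2 \left(- \frac{1}{1625363}\right) = - \frac{2}{1625363} \approx -1.2305 \cdot 10^{-6}$)
$g{\left(Z \right)} = 4 Z^{2}$ ($g{\left(Z \right)} = \left(2 Z\right)^{2} = 4 Z^{2}$)
$T = \frac{19773}{14965}$ ($T = \frac{\frac{424}{-584} - 541}{4 \left(-2\right)^{2} - 426} = \frac{424 \left(- \frac{1}{584}\right) - 541}{4 \cdot 4 - 426} = \frac{- \frac{53}{73} - 541}{16 - 426} = - \frac{39546}{73 \left(-410\right)} = \left(- \frac{39546}{73}\right) \left(- \frac{1}{410}\right) = \frac{19773}{14965} \approx 1.3213$)
$x{\left(F \right)} = 7$ ($x{\left(F \right)} = - \frac{3}{2} + \frac{1}{2} \cdot 17 = - \frac{3}{2} + \frac{17}{2} = 7$)
$\left(2991581 + H{\left(x{\left(-33 \right)},T \right)}\right) + D = \left(2991581 + \frac{19773}{14965}\right) - \frac{2}{1625363} = \frac{44769029438}{14965} - \frac{2}{1625363} = \frac{1774778634009904}{593257495}$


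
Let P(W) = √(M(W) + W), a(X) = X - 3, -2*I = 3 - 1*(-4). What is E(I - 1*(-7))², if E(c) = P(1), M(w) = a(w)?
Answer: -1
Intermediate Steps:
I = -7/2 (I = -(3 - 1*(-4))/2 = -(3 + 4)/2 = -½*7 = -7/2 ≈ -3.5000)
a(X) = -3 + X
M(w) = -3 + w
P(W) = √(-3 + 2*W) (P(W) = √((-3 + W) + W) = √(-3 + 2*W))
E(c) = I (E(c) = √(-3 + 2*1) = √(-3 + 2) = √(-1) = I)
E(I - 1*(-7))² = I² = -1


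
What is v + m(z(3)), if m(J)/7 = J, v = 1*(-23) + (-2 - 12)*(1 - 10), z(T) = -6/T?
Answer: 89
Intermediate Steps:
v = 103 (v = -23 - 14*(-9) = -23 + 126 = 103)
m(J) = 7*J
v + m(z(3)) = 103 + 7*(-6/3) = 103 + 7*(-6*⅓) = 103 + 7*(-2) = 103 - 14 = 89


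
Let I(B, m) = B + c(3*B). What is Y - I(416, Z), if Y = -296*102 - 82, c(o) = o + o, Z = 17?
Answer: -33186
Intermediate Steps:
c(o) = 2*o
I(B, m) = 7*B (I(B, m) = B + 2*(3*B) = B + 6*B = 7*B)
Y = -30274 (Y = -30192 - 82 = -30274)
Y - I(416, Z) = -30274 - 7*416 = -30274 - 1*2912 = -30274 - 2912 = -33186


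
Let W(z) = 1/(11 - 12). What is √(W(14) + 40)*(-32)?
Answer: -32*√39 ≈ -199.84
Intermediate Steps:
W(z) = -1 (W(z) = 1/(-1) = -1)
√(W(14) + 40)*(-32) = √(-1 + 40)*(-32) = √39*(-32) = -32*√39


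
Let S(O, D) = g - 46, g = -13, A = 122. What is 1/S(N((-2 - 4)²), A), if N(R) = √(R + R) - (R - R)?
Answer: -1/59 ≈ -0.016949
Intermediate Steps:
N(R) = √2*√R (N(R) = √(2*R) - 1*0 = √2*√R + 0 = √2*√R)
S(O, D) = -59 (S(O, D) = -13 - 46 = -59)
1/S(N((-2 - 4)²), A) = 1/(-59) = -1/59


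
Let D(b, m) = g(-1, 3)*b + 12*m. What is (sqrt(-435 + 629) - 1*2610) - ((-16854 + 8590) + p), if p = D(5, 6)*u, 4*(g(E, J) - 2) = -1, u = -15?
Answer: 27461/4 + sqrt(194) ≈ 6879.2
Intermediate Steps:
g(E, J) = 7/4 (g(E, J) = 2 + (1/4)*(-1) = 2 - 1/4 = 7/4)
D(b, m) = 12*m + 7*b/4 (D(b, m) = 7*b/4 + 12*m = 12*m + 7*b/4)
p = -4845/4 (p = (12*6 + (7/4)*5)*(-15) = (72 + 35/4)*(-15) = (323/4)*(-15) = -4845/4 ≈ -1211.3)
(sqrt(-435 + 629) - 1*2610) - ((-16854 + 8590) + p) = (sqrt(-435 + 629) - 1*2610) - ((-16854 + 8590) - 4845/4) = (sqrt(194) - 2610) - (-8264 - 4845/4) = (-2610 + sqrt(194)) - 1*(-37901/4) = (-2610 + sqrt(194)) + 37901/4 = 27461/4 + sqrt(194)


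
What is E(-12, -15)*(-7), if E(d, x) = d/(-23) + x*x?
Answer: -36309/23 ≈ -1578.7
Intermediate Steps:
E(d, x) = x**2 - d/23 (E(d, x) = -d/23 + x**2 = x**2 - d/23)
E(-12, -15)*(-7) = ((-15)**2 - 1/23*(-12))*(-7) = (225 + 12/23)*(-7) = (5187/23)*(-7) = -36309/23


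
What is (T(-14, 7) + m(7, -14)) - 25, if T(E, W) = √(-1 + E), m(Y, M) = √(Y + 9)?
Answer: -21 + I*√15 ≈ -21.0 + 3.873*I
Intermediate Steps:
m(Y, M) = √(9 + Y)
(T(-14, 7) + m(7, -14)) - 25 = (√(-1 - 14) + √(9 + 7)) - 25 = (√(-15) + √16) - 25 = (I*√15 + 4) - 25 = (4 + I*√15) - 25 = -21 + I*√15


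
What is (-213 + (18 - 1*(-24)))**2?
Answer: 29241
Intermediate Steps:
(-213 + (18 - 1*(-24)))**2 = (-213 + (18 + 24))**2 = (-213 + 42)**2 = (-171)**2 = 29241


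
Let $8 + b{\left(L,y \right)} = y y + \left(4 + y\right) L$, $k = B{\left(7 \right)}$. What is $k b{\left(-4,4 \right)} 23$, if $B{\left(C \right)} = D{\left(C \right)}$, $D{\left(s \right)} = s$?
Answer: $-3864$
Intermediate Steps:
$B{\left(C \right)} = C$
$k = 7$
$b{\left(L,y \right)} = -8 + y^{2} + L \left(4 + y\right)$ ($b{\left(L,y \right)} = -8 + \left(y y + \left(4 + y\right) L\right) = -8 + \left(y^{2} + L \left(4 + y\right)\right) = -8 + y^{2} + L \left(4 + y\right)$)
$k b{\left(-4,4 \right)} 23 = 7 \left(-8 + 4^{2} + 4 \left(-4\right) - 16\right) 23 = 7 \left(-8 + 16 - 16 - 16\right) 23 = 7 \left(-24\right) 23 = \left(-168\right) 23 = -3864$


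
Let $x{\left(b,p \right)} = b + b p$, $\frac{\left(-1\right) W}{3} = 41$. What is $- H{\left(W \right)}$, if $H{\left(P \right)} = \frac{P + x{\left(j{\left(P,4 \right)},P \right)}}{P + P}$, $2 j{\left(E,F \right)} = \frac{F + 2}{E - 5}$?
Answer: $- \frac{2563}{5248} \approx -0.48838$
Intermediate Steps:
$W = -123$ ($W = \left(-3\right) 41 = -123$)
$j{\left(E,F \right)} = \frac{2 + F}{2 \left(-5 + E\right)}$ ($j{\left(E,F \right)} = \frac{\left(F + 2\right) \frac{1}{E - 5}}{2} = \frac{\left(2 + F\right) \frac{1}{-5 + E}}{2} = \frac{\frac{1}{-5 + E} \left(2 + F\right)}{2} = \frac{2 + F}{2 \left(-5 + E\right)}$)
$H{\left(P \right)} = \frac{P + \frac{3 \left(1 + P\right)}{-5 + P}}{2 P}$ ($H{\left(P \right)} = \frac{P + \frac{2 + 4}{2 \left(-5 + P\right)} \left(1 + P\right)}{P + P} = \frac{P + \frac{1}{2} \frac{1}{-5 + P} 6 \left(1 + P\right)}{2 P} = \left(P + \frac{3}{-5 + P} \left(1 + P\right)\right) \frac{1}{2 P} = \left(P + \frac{3 \left(1 + P\right)}{-5 + P}\right) \frac{1}{2 P} = \frac{P + \frac{3 \left(1 + P\right)}{-5 + P}}{2 P}$)
$- H{\left(W \right)} = - \frac{3 + \left(-123\right)^{2} - -246}{2 \left(-123\right) \left(-5 - 123\right)} = - \frac{\left(-1\right) \left(3 + 15129 + 246\right)}{2 \cdot 123 \left(-128\right)} = - \frac{\left(-1\right) \left(-1\right) 15378}{2 \cdot 123 \cdot 128} = \left(-1\right) \frac{2563}{5248} = - \frac{2563}{5248}$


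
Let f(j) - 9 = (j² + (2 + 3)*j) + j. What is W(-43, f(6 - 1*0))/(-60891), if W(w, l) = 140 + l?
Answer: -221/60891 ≈ -0.0036294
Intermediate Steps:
f(j) = 9 + j² + 6*j (f(j) = 9 + ((j² + (2 + 3)*j) + j) = 9 + ((j² + 5*j) + j) = 9 + (j² + 6*j) = 9 + j² + 6*j)
W(-43, f(6 - 1*0))/(-60891) = (140 + (9 + (6 - 1*0)² + 6*(6 - 1*0)))/(-60891) = (140 + (9 + (6 + 0)² + 6*(6 + 0)))*(-1/60891) = (140 + (9 + 6² + 6*6))*(-1/60891) = (140 + (9 + 36 + 36))*(-1/60891) = (140 + 81)*(-1/60891) = 221*(-1/60891) = -221/60891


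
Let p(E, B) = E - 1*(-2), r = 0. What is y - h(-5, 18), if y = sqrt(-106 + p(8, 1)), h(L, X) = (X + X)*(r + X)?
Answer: -648 + 4*I*sqrt(6) ≈ -648.0 + 9.798*I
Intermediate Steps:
p(E, B) = 2 + E (p(E, B) = E + 2 = 2 + E)
h(L, X) = 2*X**2 (h(L, X) = (X + X)*(0 + X) = (2*X)*X = 2*X**2)
y = 4*I*sqrt(6) (y = sqrt(-106 + (2 + 8)) = sqrt(-106 + 10) = sqrt(-96) = 4*I*sqrt(6) ≈ 9.798*I)
y - h(-5, 18) = 4*I*sqrt(6) - 2*18**2 = 4*I*sqrt(6) - 2*324 = 4*I*sqrt(6) - 1*648 = 4*I*sqrt(6) - 648 = -648 + 4*I*sqrt(6)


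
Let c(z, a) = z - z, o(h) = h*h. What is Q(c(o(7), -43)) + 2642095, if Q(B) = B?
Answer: 2642095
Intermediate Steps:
o(h) = h**2
c(z, a) = 0
Q(c(o(7), -43)) + 2642095 = 0 + 2642095 = 2642095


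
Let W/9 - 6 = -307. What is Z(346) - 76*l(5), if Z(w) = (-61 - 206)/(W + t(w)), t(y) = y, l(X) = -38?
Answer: 6824611/2363 ≈ 2888.1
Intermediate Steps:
W = -2709 (W = 54 + 9*(-307) = 54 - 2763 = -2709)
Z(w) = -267/(-2709 + w) (Z(w) = (-61 - 206)/(-2709 + w) = -267/(-2709 + w))
Z(346) - 76*l(5) = -267/(-2709 + 346) - 76*(-38) = -267/(-2363) + 2888 = -267*(-1/2363) + 2888 = 267/2363 + 2888 = 6824611/2363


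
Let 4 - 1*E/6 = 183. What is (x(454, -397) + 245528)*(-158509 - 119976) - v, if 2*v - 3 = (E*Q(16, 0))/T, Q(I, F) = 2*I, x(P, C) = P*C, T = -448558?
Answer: -8155809687282721/448558 ≈ -1.8182e+10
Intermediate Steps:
x(P, C) = C*P
E = -1074 (E = 24 - 6*183 = 24 - 1098 = -1074)
v = 690021/448558 (v = 3/2 + (-2148*16/(-448558))/2 = 3/2 + (-1074*32*(-1/448558))/2 = 3/2 + (-34368*(-1/448558))/2 = 3/2 + (1/2)*(17184/224279) = 3/2 + 8592/224279 = 690021/448558 ≈ 1.5383)
(x(454, -397) + 245528)*(-158509 - 119976) - v = (-397*454 + 245528)*(-158509 - 119976) - 1*690021/448558 = (-180238 + 245528)*(-278485) - 690021/448558 = 65290*(-278485) - 690021/448558 = -18182285650 - 690021/448558 = -8155809687282721/448558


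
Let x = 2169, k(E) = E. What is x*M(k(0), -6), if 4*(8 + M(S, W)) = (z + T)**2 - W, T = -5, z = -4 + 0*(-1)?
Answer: 119295/4 ≈ 29824.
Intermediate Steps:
z = -4 (z = -4 + 0 = -4)
M(S, W) = 49/4 - W/4 (M(S, W) = -8 + ((-4 - 5)**2 - W)/4 = -8 + ((-9)**2 - W)/4 = -8 + (81 - W)/4 = -8 + (81/4 - W/4) = 49/4 - W/4)
x*M(k(0), -6) = 2169*(49/4 - 1/4*(-6)) = 2169*(49/4 + 3/2) = 2169*(55/4) = 119295/4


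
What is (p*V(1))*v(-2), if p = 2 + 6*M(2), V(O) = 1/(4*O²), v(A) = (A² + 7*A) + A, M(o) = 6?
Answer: -114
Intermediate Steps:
v(A) = A² + 8*A
V(O) = 1/(4*O²)
p = 38 (p = 2 + 6*6 = 2 + 36 = 38)
(p*V(1))*v(-2) = (38*((¼)/1²))*(-2*(8 - 2)) = (38*((¼)*1))*(-2*6) = (38*(¼))*(-12) = (19/2)*(-12) = -114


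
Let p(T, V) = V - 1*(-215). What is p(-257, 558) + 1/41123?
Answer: 31788080/41123 ≈ 773.00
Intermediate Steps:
p(T, V) = 215 + V (p(T, V) = V + 215 = 215 + V)
p(-257, 558) + 1/41123 = (215 + 558) + 1/41123 = 773 + 1/41123 = 31788080/41123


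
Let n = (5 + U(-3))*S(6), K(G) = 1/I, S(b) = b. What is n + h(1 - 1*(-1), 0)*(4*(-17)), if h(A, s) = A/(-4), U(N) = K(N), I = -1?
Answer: 58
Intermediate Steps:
K(G) = -1 (K(G) = 1/(-1) = -1)
U(N) = -1
h(A, s) = -A/4 (h(A, s) = A*(-1/4) = -A/4)
n = 24 (n = (5 - 1)*6 = 4*6 = 24)
n + h(1 - 1*(-1), 0)*(4*(-17)) = 24 + (-(1 - 1*(-1))/4)*(4*(-17)) = 24 - (1 + 1)/4*(-68) = 24 - 1/4*2*(-68) = 24 - 1/2*(-68) = 24 + 34 = 58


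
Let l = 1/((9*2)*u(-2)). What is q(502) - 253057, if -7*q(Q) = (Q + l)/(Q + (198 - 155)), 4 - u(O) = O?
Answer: -104264599357/412020 ≈ -2.5306e+5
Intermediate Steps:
u(O) = 4 - O
l = 1/108 (l = 1/((9*2)*(4 - 1*(-2))) = 1/(18*(4 + 2)) = 1/(18*6) = 1/108 ≈ 0.0092593)
q(Q) = -(1/108 + Q)/(7*(43 + Q)) (q(Q) = -(Q + 1/108)/(7*(Q + (198 - 155))) = -(1/108 + Q)/(7*(Q + 43)) = -(1/108 + Q)/(7*(43 + Q)))
q(502) - 253057 = (-1 - 108*502)/(756*(43 + 502)) - 253057 = (1/756)*(-1 - 54216)/545 - 253057 = (1/756)*(1/545)*(-54217) - 253057 = -54217/412020 - 253057 = -104264599357/412020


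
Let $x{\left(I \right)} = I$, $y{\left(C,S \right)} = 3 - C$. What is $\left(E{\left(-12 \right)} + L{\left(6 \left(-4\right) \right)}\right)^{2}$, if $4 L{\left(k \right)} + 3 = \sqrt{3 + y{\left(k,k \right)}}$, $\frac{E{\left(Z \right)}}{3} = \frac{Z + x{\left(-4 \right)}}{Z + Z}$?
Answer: $\frac{\left(5 + \sqrt{30}\right)^{2}}{16} \approx 6.8608$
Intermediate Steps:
$E{\left(Z \right)} = \frac{3 \left(-4 + Z\right)}{2 Z}$ ($E{\left(Z \right)} = 3 \frac{Z - 4}{Z + Z} = 3 \frac{-4 + Z}{2 Z} = \frac{3 \left(-4 + Z\right)}{2 Z}$)
$L{\left(k \right)} = - \frac{3}{4} + \frac{\sqrt{6 - k}}{4}$ ($L{\left(k \right)} = - \frac{3}{4} + \frac{\sqrt{3 - \left(-3 + k\right)}}{4} = - \frac{3}{4} + \frac{\sqrt{6 - k}}{4}$)
$\left(E{\left(-12 \right)} + L{\left(6 \left(-4\right) \right)}\right)^{2} = \left(\left(\frac{3}{2} - \frac{6}{-12}\right) - \left(\frac{3}{4} - \frac{\sqrt{6 - 6 \left(-4\right)}}{4}\right)\right)^{2} = \left(\left(\frac{3}{2} - - \frac{1}{2}\right) - \left(\frac{3}{4} - \frac{\sqrt{6 - -24}}{4}\right)\right)^{2} = \left(\left(\frac{3}{2} + \frac{1}{2}\right) - \left(\frac{3}{4} - \frac{\sqrt{6 + 24}}{4}\right)\right)^{2} = \left(2 - \left(\frac{3}{4} - \frac{\sqrt{30}}{4}\right)\right)^{2} = \left(\frac{5}{4} + \frac{\sqrt{30}}{4}\right)^{2}$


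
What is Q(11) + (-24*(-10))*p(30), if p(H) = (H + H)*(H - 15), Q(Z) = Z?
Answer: 216011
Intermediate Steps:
p(H) = 2*H*(-15 + H) (p(H) = (2*H)*(-15 + H) = 2*H*(-15 + H))
Q(11) + (-24*(-10))*p(30) = 11 + (-24*(-10))*(2*30*(-15 + 30)) = 11 + 240*(2*30*15) = 11 + 240*900 = 11 + 216000 = 216011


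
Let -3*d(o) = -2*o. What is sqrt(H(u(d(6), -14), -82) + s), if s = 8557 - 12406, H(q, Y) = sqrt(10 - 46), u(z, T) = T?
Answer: sqrt(-3849 + 6*I) ≈ 0.0484 + 62.04*I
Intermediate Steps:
d(o) = 2*o/3 (d(o) = -(-2)*o/3 = 2*o/3)
H(q, Y) = 6*I (H(q, Y) = sqrt(-36) = 6*I)
s = -3849
sqrt(H(u(d(6), -14), -82) + s) = sqrt(6*I - 3849) = sqrt(-3849 + 6*I)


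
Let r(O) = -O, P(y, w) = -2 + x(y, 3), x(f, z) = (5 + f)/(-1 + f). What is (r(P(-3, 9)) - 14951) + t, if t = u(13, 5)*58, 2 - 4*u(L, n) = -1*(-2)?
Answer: -29897/2 ≈ -14949.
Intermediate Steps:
x(f, z) = (5 + f)/(-1 + f)
u(L, n) = 0 (u(L, n) = ½ - (-1)*(-2)/4 = ½ - ¼*2 = ½ - ½ = 0)
P(y, w) = -2 + (5 + y)/(-1 + y)
t = 0 (t = 0*58 = 0)
(r(P(-3, 9)) - 14951) + t = (-(7 - 1*(-3))/(-1 - 3) - 14951) + 0 = (-(7 + 3)/(-4) - 14951) + 0 = (-(-1)*10/4 - 14951) + 0 = (-1*(-5/2) - 14951) + 0 = (5/2 - 14951) + 0 = -29897/2 + 0 = -29897/2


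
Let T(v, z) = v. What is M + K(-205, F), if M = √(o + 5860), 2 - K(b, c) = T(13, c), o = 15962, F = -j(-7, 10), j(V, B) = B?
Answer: -11 + √21822 ≈ 136.72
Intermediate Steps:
F = -10 (F = -1*10 = -10)
K(b, c) = -11 (K(b, c) = 2 - 1*13 = 2 - 13 = -11)
M = √21822 (M = √(15962 + 5860) = √21822 ≈ 147.72)
M + K(-205, F) = √21822 - 11 = -11 + √21822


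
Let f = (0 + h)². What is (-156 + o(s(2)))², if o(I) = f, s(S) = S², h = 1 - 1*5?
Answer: 19600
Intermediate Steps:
h = -4 (h = 1 - 5 = -4)
f = 16 (f = (0 - 4)² = (-4)² = 16)
o(I) = 16
(-156 + o(s(2)))² = (-156 + 16)² = (-140)² = 19600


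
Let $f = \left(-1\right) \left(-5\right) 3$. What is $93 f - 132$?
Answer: $1263$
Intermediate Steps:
$f = 15$ ($f = 5 \cdot 3 = 15$)
$93 f - 132 = 93 \cdot 15 - 132 = 1395 - 132 = 1263$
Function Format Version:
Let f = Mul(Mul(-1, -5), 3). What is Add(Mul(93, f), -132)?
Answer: 1263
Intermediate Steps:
f = 15 (f = Mul(5, 3) = 15)
Add(Mul(93, f), -132) = Add(Mul(93, 15), -132) = Add(1395, -132) = 1263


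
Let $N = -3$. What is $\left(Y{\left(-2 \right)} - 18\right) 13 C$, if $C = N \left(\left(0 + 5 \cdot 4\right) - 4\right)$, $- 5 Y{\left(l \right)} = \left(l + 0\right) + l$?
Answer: $\frac{53664}{5} \approx 10733.0$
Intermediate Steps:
$Y{\left(l \right)} = - \frac{2 l}{5}$ ($Y{\left(l \right)} = - \frac{\left(l + 0\right) + l}{5} = - \frac{l + l}{5} = - \frac{2 l}{5}$)
$C = -48$ ($C = - 3 \left(\left(0 + 5 \cdot 4\right) - 4\right) = - 3 \left(\left(0 + 20\right) - 4\right) = - 3 \left(20 - 4\right) = \left(-3\right) 16 = -48$)
$\left(Y{\left(-2 \right)} - 18\right) 13 C = \left(\left(- \frac{2}{5}\right) \left(-2\right) - 18\right) 13 \left(-48\right) = \left(\frac{4}{5} - 18\right) 13 \left(-48\right) = \left(- \frac{86}{5}\right) 13 \left(-48\right) = \left(- \frac{1118}{5}\right) \left(-48\right) = \frac{53664}{5}$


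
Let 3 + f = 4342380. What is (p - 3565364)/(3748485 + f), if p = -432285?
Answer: -3997649/8090862 ≈ -0.49409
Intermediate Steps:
f = 4342377 (f = -3 + 4342380 = 4342377)
(p - 3565364)/(3748485 + f) = (-432285 - 3565364)/(3748485 + 4342377) = -3997649/8090862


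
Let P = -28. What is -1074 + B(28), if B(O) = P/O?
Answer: -1075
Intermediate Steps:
B(O) = -28/O
-1074 + B(28) = -1074 - 28/28 = -1074 - 28*1/28 = -1074 - 1 = -1075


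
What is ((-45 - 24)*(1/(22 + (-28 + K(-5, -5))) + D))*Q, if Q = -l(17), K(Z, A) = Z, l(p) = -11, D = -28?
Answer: 21321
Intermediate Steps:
Q = 11 (Q = -1*(-11) = 11)
((-45 - 24)*(1/(22 + (-28 + K(-5, -5))) + D))*Q = ((-45 - 24)*(1/(22 + (-28 - 5)) - 28))*11 = -69*(1/(22 - 33) - 28)*11 = -69*(1/(-11) - 28)*11 = -69*(-1/11 - 28)*11 = -69*(-309/11)*11 = (21321/11)*11 = 21321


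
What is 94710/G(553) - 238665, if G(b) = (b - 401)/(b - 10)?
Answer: 7575225/76 ≈ 99674.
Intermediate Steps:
G(b) = (-401 + b)/(-10 + b)
94710/G(553) - 238665 = 94710/(((-401 + 553)/(-10 + 553))) - 238665 = 94710/((152/543)) - 238665 = 94710/(((1/543)*152)) - 238665 = 94710/(152/543) - 238665 = 94710*(543/152) - 238665 = 25713765/76 - 238665 = 7575225/76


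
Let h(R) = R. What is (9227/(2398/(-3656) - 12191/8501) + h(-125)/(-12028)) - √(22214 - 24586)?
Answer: -1724642663543893/390643543716 - 2*I*√593 ≈ -4414.9 - 48.703*I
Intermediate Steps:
(9227/(2398/(-3656) - 12191/8501) + h(-125)/(-12028)) - √(22214 - 24586) = (9227/(2398/(-3656) - 12191/8501) - 125/(-12028)) - √(22214 - 24586) = (9227/(2398*(-1/3656) - 12191*1/8501) - 125*(-1/12028)) - √(-2372) = (9227/(-1199/1828 - 12191/8501) + 125/12028) - 2*I*√593 = (9227/(-32477847/15539828) + 125/12028) - 2*I*√593 = (9227*(-15539828/32477847) + 125/12028) - 2*I*√593 = (-143385992956/32477847 + 125/12028) - 2*I*√593 = -1724642663543893/390643543716 - 2*I*√593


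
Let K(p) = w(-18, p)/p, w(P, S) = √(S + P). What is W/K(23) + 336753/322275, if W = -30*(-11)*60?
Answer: 112251/107425 + 91080*√5 ≈ 2.0366e+5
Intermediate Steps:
W = 19800 (W = 330*60 = 19800)
w(P, S) = √(P + S)
K(p) = √(-18 + p)/p
W/K(23) + 336753/322275 = 19800/((√(-18 + 23)/23)) + 336753/322275 = 19800/((√5/23)) + 336753*(1/322275) = 19800*(23*√5/5) + 112251/107425 = 91080*√5 + 112251/107425 = 112251/107425 + 91080*√5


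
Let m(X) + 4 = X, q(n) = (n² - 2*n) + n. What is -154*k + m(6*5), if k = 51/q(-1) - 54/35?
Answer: -18317/5 ≈ -3663.4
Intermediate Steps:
q(n) = n² - n
m(X) = -4 + X
k = 1677/70 (k = 51/((-(-1 - 1))) - 54/35 = 51/((-1*(-2))) - 54*1/35 = 51/2 - 54/35 = 1677/70 ≈ 23.957)
-154*k + m(6*5) = -154*1677/70 + (-4 + 6*5) = -18447/5 + (-4 + 30) = -18447/5 + 26 = -18317/5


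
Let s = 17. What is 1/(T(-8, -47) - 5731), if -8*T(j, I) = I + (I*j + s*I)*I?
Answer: -4/32841 ≈ -0.00012180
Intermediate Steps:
T(j, I) = -I/8 - I*(17*I + I*j)/8 (T(j, I) = -(I + (I*j + 17*I)*I)/8 = -(I + (17*I + I*j)*I)/8 = -(I + I*(17*I + I*j))/8 = -I/8 - I*(17*I + I*j)/8)
1/(T(-8, -47) - 5731) = 1/(-⅛*(-47)*(1 + 17*(-47) - 47*(-8)) - 5731) = 1/(-⅛*(-47)*(1 - 799 + 376) - 5731) = 1/(-⅛*(-47)*(-422) - 5731) = 1/(-9917/4 - 5731) = 1/(-32841/4) = -4/32841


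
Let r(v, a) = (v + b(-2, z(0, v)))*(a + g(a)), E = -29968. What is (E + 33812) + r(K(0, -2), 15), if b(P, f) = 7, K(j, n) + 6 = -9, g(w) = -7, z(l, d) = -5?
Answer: 3780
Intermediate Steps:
K(j, n) = -15 (K(j, n) = -6 - 9 = -15)
r(v, a) = (-7 + a)*(7 + v) (r(v, a) = (v + 7)*(a - 7) = (7 + v)*(-7 + a) = (-7 + a)*(7 + v))
(E + 33812) + r(K(0, -2), 15) = (-29968 + 33812) + (-49 - 7*(-15) + 7*15 + 15*(-15)) = 3844 + (-49 + 105 + 105 - 225) = 3844 - 64 = 3780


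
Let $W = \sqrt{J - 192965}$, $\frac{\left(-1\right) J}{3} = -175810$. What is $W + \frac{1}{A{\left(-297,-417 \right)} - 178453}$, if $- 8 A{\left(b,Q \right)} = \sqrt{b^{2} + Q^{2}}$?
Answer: $- \frac{5710496}{1019055011639} + \sqrt{334465} + \frac{12 \sqrt{29122}}{1019055011639} \approx 578.33$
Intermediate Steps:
$J = 527430$ ($J = \left(-3\right) \left(-175810\right) = 527430$)
$A{\left(b,Q \right)} = - \frac{\sqrt{Q^{2} + b^{2}}}{8}$ ($A{\left(b,Q \right)} = - \frac{\sqrt{b^{2} + Q^{2}}}{8} = - \frac{\sqrt{Q^{2} + b^{2}}}{8}$)
$W = \sqrt{334465}$ ($W = \sqrt{527430 - 192965} = \sqrt{334465} \approx 578.33$)
$W + \frac{1}{A{\left(-297,-417 \right)} - 178453} = \sqrt{334465} + \frac{1}{- \frac{\sqrt{\left(-417\right)^{2} + \left(-297\right)^{2}}}{8} - 178453} = \sqrt{334465} + \frac{1}{- \frac{\sqrt{173889 + 88209}}{8} - 178453} = \sqrt{334465} + \frac{1}{- \frac{\sqrt{262098}}{8} - 178453} = \sqrt{334465} + \frac{1}{- \frac{3 \sqrt{29122}}{8} - 178453} = \sqrt{334465} + \frac{1}{-178453 - \frac{3 \sqrt{29122}}{8}}$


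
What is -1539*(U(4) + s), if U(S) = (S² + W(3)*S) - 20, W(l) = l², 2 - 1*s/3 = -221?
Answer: -1078839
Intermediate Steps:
s = 669 (s = 6 - 3*(-221) = 6 + 663 = 669)
U(S) = -20 + S² + 9*S (U(S) = (S² + 3²*S) - 20 = (S² + 9*S) - 20 = -20 + S² + 9*S)
-1539*(U(4) + s) = -1539*((-20 + 4² + 9*4) + 669) = -1539*((-20 + 16 + 36) + 669) = -1539*(32 + 669) = -1539*701 = -1*1078839 = -1078839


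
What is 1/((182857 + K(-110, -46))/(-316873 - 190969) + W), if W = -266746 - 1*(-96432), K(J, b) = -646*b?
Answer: -507842/86492814961 ≈ -5.8715e-6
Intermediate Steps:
W = -170314 (W = -266746 + 96432 = -170314)
1/((182857 + K(-110, -46))/(-316873 - 190969) + W) = 1/((182857 - 646*(-46))/(-316873 - 190969) - 170314) = 1/((182857 + 29716)/(-507842) - 170314) = 1/(212573*(-1/507842) - 170314) = 1/(-212573/507842 - 170314) = 1/(-86492814961/507842) = -507842/86492814961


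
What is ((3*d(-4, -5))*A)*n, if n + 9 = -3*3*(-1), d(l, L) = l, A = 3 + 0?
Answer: 0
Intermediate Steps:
A = 3
n = 0 (n = -9 - 3*3*(-1) = -9 - 9*(-1) = -9 + 9 = 0)
((3*d(-4, -5))*A)*n = ((3*(-4))*3)*0 = -12*3*0 = -36*0 = 0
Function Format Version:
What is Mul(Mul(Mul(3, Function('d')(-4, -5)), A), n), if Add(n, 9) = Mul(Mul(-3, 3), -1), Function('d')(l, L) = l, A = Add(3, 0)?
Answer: 0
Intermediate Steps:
A = 3
n = 0 (n = Add(-9, Mul(Mul(-3, 3), -1)) = Add(-9, Mul(-9, -1)) = Add(-9, 9) = 0)
Mul(Mul(Mul(3, Function('d')(-4, -5)), A), n) = Mul(Mul(Mul(3, -4), 3), 0) = Mul(Mul(-12, 3), 0) = Mul(-36, 0) = 0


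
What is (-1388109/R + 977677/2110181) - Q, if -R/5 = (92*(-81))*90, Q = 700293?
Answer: -71818401111913741/102554796600 ≈ -7.0029e+5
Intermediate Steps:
R = 3353400 (R = -5*92*(-81)*90 = -(-37260)*90 = -5*(-670680) = 3353400)
(-1388109/R + 977677/2110181) - Q = (-1388109/3353400 + 977677/2110181) - 1*700293 = (-1388109*1/3353400 + 977677*(1/2110181)) - 700293 = (-462703/1117800 + 977677/2110181) - 700293 = 5063490059/102554796600 - 700293 = -71818401111913741/102554796600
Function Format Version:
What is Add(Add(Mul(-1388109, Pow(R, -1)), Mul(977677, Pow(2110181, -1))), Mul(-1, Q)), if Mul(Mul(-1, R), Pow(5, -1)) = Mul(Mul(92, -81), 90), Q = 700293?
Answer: Rational(-71818401111913741, 102554796600) ≈ -7.0029e+5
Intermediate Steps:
R = 3353400 (R = Mul(-5, Mul(Mul(92, -81), 90)) = Mul(-5, Mul(-7452, 90)) = Mul(-5, -670680) = 3353400)
Add(Add(Mul(-1388109, Pow(R, -1)), Mul(977677, Pow(2110181, -1))), Mul(-1, Q)) = Add(Add(Mul(-1388109, Pow(3353400, -1)), Mul(977677, Pow(2110181, -1))), Mul(-1, 700293)) = Add(Add(Mul(-1388109, Rational(1, 3353400)), Mul(977677, Rational(1, 2110181))), -700293) = Add(Add(Rational(-462703, 1117800), Rational(977677, 2110181)), -700293) = Add(Rational(5063490059, 102554796600), -700293) = Rational(-71818401111913741, 102554796600)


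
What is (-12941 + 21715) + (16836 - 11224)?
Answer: 14386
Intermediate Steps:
(-12941 + 21715) + (16836 - 11224) = 8774 + 5612 = 14386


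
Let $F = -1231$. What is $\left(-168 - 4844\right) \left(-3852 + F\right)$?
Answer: $25475996$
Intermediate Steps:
$\left(-168 - 4844\right) \left(-3852 + F\right) = \left(-168 - 4844\right) \left(-3852 - 1231\right) = \left(-5012\right) \left(-5083\right) = 25475996$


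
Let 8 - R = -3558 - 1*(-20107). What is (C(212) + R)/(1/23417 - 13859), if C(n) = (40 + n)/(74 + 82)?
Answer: 2517468002/2109485313 ≈ 1.1934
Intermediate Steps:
C(n) = 10/39 + n/156 (C(n) = (40 + n)/156 = (40 + n)*(1/156) = 10/39 + n/156)
R = -16541 (R = 8 - (-3558 - 1*(-20107)) = 8 - (-3558 + 20107) = 8 - 1*16549 = 8 - 16549 = -16541)
(C(212) + R)/(1/23417 - 13859) = ((10/39 + (1/156)*212) - 16541)/(1/23417 - 13859) = ((10/39 + 53/39) - 16541)/(1/23417 - 13859) = (21/13 - 16541)/(-324536202/23417) = -215012/13*(-23417/324536202) = 2517468002/2109485313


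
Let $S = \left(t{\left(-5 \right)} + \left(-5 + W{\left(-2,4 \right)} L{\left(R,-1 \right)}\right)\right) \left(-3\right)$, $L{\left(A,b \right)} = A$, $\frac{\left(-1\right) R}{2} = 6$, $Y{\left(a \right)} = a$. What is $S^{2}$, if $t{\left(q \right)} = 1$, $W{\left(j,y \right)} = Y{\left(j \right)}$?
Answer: $3600$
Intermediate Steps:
$W{\left(j,y \right)} = j$
$R = -12$ ($R = \left(-2\right) 6 = -12$)
$S = -60$ ($S = \left(1 - -19\right) \left(-3\right) = \left(1 + \left(-5 + 24\right)\right) \left(-3\right) = \left(1 + 19\right) \left(-3\right) = 20 \left(-3\right) = -60$)
$S^{2} = \left(-60\right)^{2} = 3600$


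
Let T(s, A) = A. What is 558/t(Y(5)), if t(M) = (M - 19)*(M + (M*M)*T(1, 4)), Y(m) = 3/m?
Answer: -11625/782 ≈ -14.866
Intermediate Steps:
t(M) = (-19 + M)*(M + 4*M²) (t(M) = (M - 19)*(M + (M*M)*4) = (-19 + M)*(M + M²*4) = (-19 + M)*(M + 4*M²))
558/t(Y(5)) = 558/(((3/5)*(-19 - 225/5 + 4*(3/5)²))) = 558/(((3*(⅕))*(-19 - 225/5 + 4*(3*(⅕))²))) = 558/((3*(-19 - 75*⅗ + 4*(⅗)²)/5)) = 558/((3*(-19 - 45 + 4*(9/25))/5)) = 558/((3*(-19 - 45 + 36/25)/5)) = 558/(((⅗)*(-1564/25))) = 558/(-4692/125) = 558*(-125/4692) = -11625/782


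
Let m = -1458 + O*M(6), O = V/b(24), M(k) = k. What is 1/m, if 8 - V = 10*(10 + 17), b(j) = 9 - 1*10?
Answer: 1/114 ≈ 0.0087719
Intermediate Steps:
b(j) = -1 (b(j) = 9 - 10 = -1)
V = -262 (V = 8 - 10*(10 + 17) = 8 - 10*27 = 8 - 1*270 = 8 - 270 = -262)
O = 262 (O = -262/(-1) = -262*(-1) = 262)
m = 114 (m = -1458 + 262*6 = -1458 + 1572 = 114)
1/m = 1/114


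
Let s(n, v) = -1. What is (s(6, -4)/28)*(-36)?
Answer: 9/7 ≈ 1.2857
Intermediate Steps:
(s(6, -4)/28)*(-36) = (-1/28)*(-36) = ((1/28)*(-1))*(-36) = -1/28*(-36) = 9/7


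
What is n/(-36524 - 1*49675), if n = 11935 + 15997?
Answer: -27932/86199 ≈ -0.32404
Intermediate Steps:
n = 27932
n/(-36524 - 1*49675) = 27932/(-36524 - 1*49675) = 27932/(-36524 - 49675) = 27932/(-86199) = 27932*(-1/86199) = -27932/86199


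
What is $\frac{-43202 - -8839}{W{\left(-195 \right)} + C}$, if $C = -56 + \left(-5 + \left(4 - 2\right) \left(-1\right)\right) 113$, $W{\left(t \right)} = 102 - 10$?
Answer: $\frac{34363}{755} \approx 45.514$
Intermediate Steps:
$W{\left(t \right)} = 92$ ($W{\left(t \right)} = 102 - 10 = 92$)
$C = -847$ ($C = -56 + \left(-5 + 2 \left(-1\right)\right) 113 = -56 + \left(-5 - 2\right) 113 = -56 - 791 = -847$)
$\frac{-43202 - -8839}{W{\left(-195 \right)} + C} = \frac{-43202 - -8839}{92 - 847} = \frac{-43202 + \left(-8582 + 17421\right)}{-755} = \left(-43202 + 8839\right) \left(- \frac{1}{755}\right) = \left(-34363\right) \left(- \frac{1}{755}\right) = \frac{34363}{755}$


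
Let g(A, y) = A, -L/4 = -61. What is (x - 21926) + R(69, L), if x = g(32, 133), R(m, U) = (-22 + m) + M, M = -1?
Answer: -21848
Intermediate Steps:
L = 244 (L = -4*(-61) = 244)
R(m, U) = -23 + m (R(m, U) = (-22 + m) - 1 = -23 + m)
x = 32
(x - 21926) + R(69, L) = (32 - 21926) + (-23 + 69) = -21894 + 46 = -21848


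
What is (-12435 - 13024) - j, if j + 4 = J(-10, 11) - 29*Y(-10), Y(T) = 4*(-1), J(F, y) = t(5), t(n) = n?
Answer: -25576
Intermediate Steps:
J(F, y) = 5
Y(T) = -4
j = 117 (j = -4 + (5 - 29*(-4)) = -4 + (5 + 116) = -4 + 121 = 117)
(-12435 - 13024) - j = (-12435 - 13024) - 1*117 = -25459 - 117 = -25576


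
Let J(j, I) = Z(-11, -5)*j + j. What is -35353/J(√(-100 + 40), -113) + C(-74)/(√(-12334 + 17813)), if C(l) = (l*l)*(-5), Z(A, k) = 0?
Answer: -27380*√5479/5479 + 35353*I*√15/30 ≈ -369.9 + 4564.1*I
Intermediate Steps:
J(j, I) = j (J(j, I) = 0*j + j = 0 + j = j)
C(l) = -5*l² (C(l) = l²*(-5) = -5*l²)
-35353/J(√(-100 + 40), -113) + C(-74)/(√(-12334 + 17813)) = -35353/√(-100 + 40) + (-5*(-74)²)/(√(-12334 + 17813)) = -35353*(-I*√15/30) + (-5*5476)/(√5479) = -35353*(-I*√15/30) - 27380*√5479/5479 = -(-35353)*I*√15/30 - 27380*√5479/5479 = 35353*I*√15/30 - 27380*√5479/5479 = -27380*√5479/5479 + 35353*I*√15/30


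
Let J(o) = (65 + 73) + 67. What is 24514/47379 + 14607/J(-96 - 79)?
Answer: 41005319/571335 ≈ 71.771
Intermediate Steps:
J(o) = 205 (J(o) = 138 + 67 = 205)
24514/47379 + 14607/J(-96 - 79) = 24514/47379 + 14607/205 = 24514*(1/47379) + 14607*(1/205) = 1442/2787 + 14607/205 = 41005319/571335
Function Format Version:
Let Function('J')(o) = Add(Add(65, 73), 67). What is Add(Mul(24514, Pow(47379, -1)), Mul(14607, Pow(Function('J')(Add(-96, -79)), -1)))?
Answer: Rational(41005319, 571335) ≈ 71.771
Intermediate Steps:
Function('J')(o) = 205 (Function('J')(o) = Add(138, 67) = 205)
Add(Mul(24514, Pow(47379, -1)), Mul(14607, Pow(Function('J')(Add(-96, -79)), -1))) = Add(Mul(24514, Pow(47379, -1)), Mul(14607, Pow(205, -1))) = Add(Mul(24514, Rational(1, 47379)), Mul(14607, Rational(1, 205))) = Add(Rational(1442, 2787), Rational(14607, 205)) = Rational(41005319, 571335)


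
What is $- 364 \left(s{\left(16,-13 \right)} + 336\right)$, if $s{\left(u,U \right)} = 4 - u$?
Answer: $-117936$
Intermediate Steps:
$- 364 \left(s{\left(16,-13 \right)} + 336\right) = - 364 \left(\left(4 - 16\right) + 336\right) = - 364 \left(-12 + 336\right) = \left(-364\right) 324 = -117936$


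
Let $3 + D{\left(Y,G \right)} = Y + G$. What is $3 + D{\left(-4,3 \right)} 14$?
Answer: $-53$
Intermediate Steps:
$D{\left(Y,G \right)} = -3 + G + Y$ ($D{\left(Y,G \right)} = -3 + \left(Y + G\right) = -3 + \left(G + Y\right) = -3 + G + Y$)
$3 + D{\left(-4,3 \right)} 14 = 3 + \left(-3 + 3 - 4\right) 14 = 3 - 56 = -53$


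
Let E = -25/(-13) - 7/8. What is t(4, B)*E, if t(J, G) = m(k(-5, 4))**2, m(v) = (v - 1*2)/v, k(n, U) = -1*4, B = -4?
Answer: 981/416 ≈ 2.3582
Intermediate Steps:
k(n, U) = -4
m(v) = (-2 + v)/v (m(v) = (v - 2)/v = (-2 + v)/v)
E = 109/104 (E = -25*(-1/13) - 7*1/8 = 25/13 - 7/8 = 109/104 ≈ 1.0481)
t(J, G) = 9/4 (t(J, G) = ((-2 - 4)/(-4))**2 = (-1/4*(-6))**2 = (3/2)**2 = 9/4)
t(4, B)*E = (9/4)*(109/104) = 981/416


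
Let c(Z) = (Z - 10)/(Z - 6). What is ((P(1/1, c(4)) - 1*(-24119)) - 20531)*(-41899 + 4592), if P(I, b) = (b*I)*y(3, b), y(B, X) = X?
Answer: -134193279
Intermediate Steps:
c(Z) = (-10 + Z)/(-6 + Z)
P(I, b) = I*b² (P(I, b) = (b*I)*b = (I*b)*b = I*b²)
((P(1/1, c(4)) - 1*(-24119)) - 20531)*(-41899 + 4592) = ((((-10 + 4)/(-6 + 4))²/1 - 1*(-24119)) - 20531)*(-41899 + 4592) = ((1*(-6/(-2))² + 24119) - 20531)*(-37307) = ((1*(-½*(-6))² + 24119) - 20531)*(-37307) = ((1*3² + 24119) - 20531)*(-37307) = ((1*9 + 24119) - 20531)*(-37307) = ((9 + 24119) - 20531)*(-37307) = (24128 - 20531)*(-37307) = 3597*(-37307) = -134193279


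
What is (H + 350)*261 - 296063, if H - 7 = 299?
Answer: -124847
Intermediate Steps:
H = 306 (H = 7 + 299 = 306)
(H + 350)*261 - 296063 = (306 + 350)*261 - 296063 = 656*261 - 296063 = 171216 - 296063 = -124847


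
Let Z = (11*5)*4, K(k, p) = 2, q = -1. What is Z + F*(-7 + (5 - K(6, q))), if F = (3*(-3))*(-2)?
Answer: 148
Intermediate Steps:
Z = 220 (Z = 55*4 = 220)
F = 18 (F = -9*(-2) = 18)
Z + F*(-7 + (5 - K(6, q))) = 220 + 18*(-7 + (5 - 1*2)) = 220 + 18*(-7 + (5 - 2)) = 220 + 18*(-7 + 3) = 220 + 18*(-4) = 220 - 72 = 148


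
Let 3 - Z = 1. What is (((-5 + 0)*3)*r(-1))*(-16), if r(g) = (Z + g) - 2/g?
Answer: 720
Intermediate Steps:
Z = 2 (Z = 3 - 1*1 = 3 - 1 = 2)
r(g) = 2 + g - 2/g (r(g) = (2 + g) - 2/g = 2 + g - 2/g)
(((-5 + 0)*3)*r(-1))*(-16) = (((-5 + 0)*3)*(2 - 1 - 2/(-1)))*(-16) = ((-5*3)*(2 - 1 - 2*(-1)))*(-16) = -15*(2 - 1 + 2)*(-16) = -15*3*(-16) = -45*(-16) = 720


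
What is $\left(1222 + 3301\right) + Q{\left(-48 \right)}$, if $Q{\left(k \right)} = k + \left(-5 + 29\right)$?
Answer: $4499$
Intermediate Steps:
$Q{\left(k \right)} = 24 + k$ ($Q{\left(k \right)} = k + 24 = 24 + k$)
$\left(1222 + 3301\right) + Q{\left(-48 \right)} = \left(1222 + 3301\right) + \left(24 - 48\right) = 4523 - 24 = 4499$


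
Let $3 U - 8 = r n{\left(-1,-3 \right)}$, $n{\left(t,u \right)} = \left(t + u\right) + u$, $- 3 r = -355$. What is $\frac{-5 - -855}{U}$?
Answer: $- \frac{7650}{2461} \approx -3.1085$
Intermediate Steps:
$r = \frac{355}{3}$ ($r = \left(- \frac{1}{3}\right) \left(-355\right) = \frac{355}{3} \approx 118.33$)
$n{\left(t,u \right)} = t + 2 u$
$U = - \frac{2461}{9}$ ($U = \frac{8}{3} + \frac{\frac{355}{3} \left(-1 + 2 \left(-3\right)\right)}{3} = \frac{8}{3} + \frac{\frac{355}{3} \left(-1 - 6\right)}{3} = \frac{8}{3} + \frac{\frac{355}{3} \left(-7\right)}{3} = \frac{8}{3} + \frac{1}{3} \left(- \frac{2485}{3}\right) = \frac{8}{3} - \frac{2485}{9} = - \frac{2461}{9} \approx -273.44$)
$\frac{-5 - -855}{U} = \frac{-5 - -855}{- \frac{2461}{9}} = \left(-5 + 855\right) \left(- \frac{9}{2461}\right) = 850 \left(- \frac{9}{2461}\right) = - \frac{7650}{2461}$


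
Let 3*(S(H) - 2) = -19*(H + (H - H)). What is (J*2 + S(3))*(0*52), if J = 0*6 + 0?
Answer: 0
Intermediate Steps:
J = 0 (J = 0 + 0 = 0)
S(H) = 2 - 19*H/3 (S(H) = 2 + (-19*(H + (H - H)))/3 = 2 + (-19*(H + 0))/3 = 2 + (-19*H)/3 = 2 - 19*H/3)
(J*2 + S(3))*(0*52) = (0*2 + (2 - 19/3*3))*(0*52) = (0 + (2 - 19))*0 = (0 - 17)*0 = -17*0 = 0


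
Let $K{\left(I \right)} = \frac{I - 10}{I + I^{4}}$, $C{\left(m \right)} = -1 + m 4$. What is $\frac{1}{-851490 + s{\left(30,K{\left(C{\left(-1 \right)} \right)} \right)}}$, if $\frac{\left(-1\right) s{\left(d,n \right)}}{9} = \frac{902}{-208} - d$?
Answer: $- \frac{104}{88522821} \approx -1.1748 \cdot 10^{-6}$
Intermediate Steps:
$C{\left(m \right)} = -1 + 4 m$
$K{\left(I \right)} = \frac{-10 + I}{I + I^{4}}$
$s{\left(d,n \right)} = \frac{4059}{104} + 9 d$ ($s{\left(d,n \right)} = - 9 \left(\frac{902}{-208} - d\right) = - 9 \left(902 \left(- \frac{1}{208}\right) - d\right) = - 9 \left(- \frac{451}{104} - d\right) = \frac{4059}{104} + 9 d$)
$\frac{1}{-851490 + s{\left(30,K{\left(C{\left(-1 \right)} \right)} \right)}} = \frac{1}{-851490 + \left(\frac{4059}{104} + 9 \cdot 30\right)} = \frac{1}{-851490 + \left(\frac{4059}{104} + 270\right)} = \frac{1}{-851490 + \frac{32139}{104}} = \frac{1}{- \frac{88522821}{104}} = - \frac{104}{88522821}$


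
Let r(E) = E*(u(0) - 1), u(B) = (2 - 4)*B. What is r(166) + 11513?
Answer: 11347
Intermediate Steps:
u(B) = -2*B
r(E) = -E (r(E) = E*(-2*0 - 1) = E*(0 - 1) = E*(-1) = -E)
r(166) + 11513 = -1*166 + 11513 = -166 + 11513 = 11347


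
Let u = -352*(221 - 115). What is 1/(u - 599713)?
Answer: -1/637025 ≈ -1.5698e-6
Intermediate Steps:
u = -37312 (u = -352*106 = -37312)
1/(u - 599713) = 1/(-37312 - 599713) = 1/(-637025) = -1/637025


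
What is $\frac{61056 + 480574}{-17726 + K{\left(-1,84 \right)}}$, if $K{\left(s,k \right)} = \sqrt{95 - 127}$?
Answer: $- \frac{2400233345}{78552777} - \frac{541630 i \sqrt{2}}{78552777} \approx -30.556 - 0.0097512 i$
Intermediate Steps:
$K{\left(s,k \right)} = 4 i \sqrt{2}$ ($K{\left(s,k \right)} = \sqrt{-32} = 4 i \sqrt{2}$)
$\frac{61056 + 480574}{-17726 + K{\left(-1,84 \right)}} = \frac{61056 + 480574}{-17726 + 4 i \sqrt{2}} = \frac{541630}{-17726 + 4 i \sqrt{2}}$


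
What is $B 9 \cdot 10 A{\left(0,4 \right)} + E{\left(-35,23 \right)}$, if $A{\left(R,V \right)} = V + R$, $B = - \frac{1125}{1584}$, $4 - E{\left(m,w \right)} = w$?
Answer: $- \frac{6043}{22} \approx -274.68$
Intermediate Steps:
$E{\left(m,w \right)} = 4 - w$
$B = - \frac{125}{176}$ ($B = \left(-1125\right) \frac{1}{1584} = - \frac{125}{176} \approx -0.71023$)
$A{\left(R,V \right)} = R + V$
$B 9 \cdot 10 A{\left(0,4 \right)} + E{\left(-35,23 \right)} = - \frac{125 \cdot 9 \cdot 10 \left(0 + 4\right)}{176} + \left(4 - 23\right) = - \frac{125 \cdot 90 \cdot 4}{176} + \left(4 - 23\right) = \left(- \frac{125}{176}\right) 360 - 19 = - \frac{5625}{22} - 19 = - \frac{6043}{22}$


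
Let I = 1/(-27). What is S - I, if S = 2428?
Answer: 65557/27 ≈ 2428.0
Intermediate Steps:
I = -1/27 ≈ -0.037037
S - I = 2428 - 1*(-1/27) = 2428 + 1/27 = 65557/27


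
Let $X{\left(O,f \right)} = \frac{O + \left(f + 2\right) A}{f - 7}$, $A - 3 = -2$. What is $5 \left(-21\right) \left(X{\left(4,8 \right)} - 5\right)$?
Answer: $-945$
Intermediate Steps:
$A = 1$ ($A = 3 - 2 = 1$)
$X{\left(O,f \right)} = \frac{2 + O + f}{-7 + f}$ ($X{\left(O,f \right)} = \frac{O + \left(f + 2\right) 1}{f - 7} = \frac{O + \left(2 + f\right) 1}{-7 + f} = \frac{O + \left(2 + f\right)}{-7 + f} = \frac{2 + O + f}{-7 + f}$)
$5 \left(-21\right) \left(X{\left(4,8 \right)} - 5\right) = 5 \left(-21\right) \left(\frac{2 + 4 + 8}{-7 + 8} - 5\right) = - 105 \left(1^{-1} \cdot 14 - 5\right) = - 105 \left(1 \cdot 14 - 5\right) = - 105 \left(14 - 5\right) = \left(-105\right) 9 = -945$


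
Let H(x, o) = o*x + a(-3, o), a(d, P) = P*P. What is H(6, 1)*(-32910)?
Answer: -230370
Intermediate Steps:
a(d, P) = P²
H(x, o) = o² + o*x (H(x, o) = o*x + o² = o² + o*x)
H(6, 1)*(-32910) = (1*(1 + 6))*(-32910) = (1*7)*(-32910) = 7*(-32910) = -230370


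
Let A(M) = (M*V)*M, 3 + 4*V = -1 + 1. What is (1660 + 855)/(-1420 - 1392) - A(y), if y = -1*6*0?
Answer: -2515/2812 ≈ -0.89438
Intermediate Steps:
y = 0 (y = -6*0 = 0)
V = -3/4 (V = -3/4 + (-1 + 1)/4 = -3/4 + (1/4)*0 = -3/4 + 0 = -3/4 ≈ -0.75000)
A(M) = -3*M**2/4 (A(M) = (M*(-3/4))*M = (-3*M/4)*M = -3*M**2/4)
(1660 + 855)/(-1420 - 1392) - A(y) = (1660 + 855)/(-1420 - 1392) - (-3)*0**2/4 = 2515/(-2812) - (-3)*0/4 = 2515*(-1/2812) - 1*0 = -2515/2812 + 0 = -2515/2812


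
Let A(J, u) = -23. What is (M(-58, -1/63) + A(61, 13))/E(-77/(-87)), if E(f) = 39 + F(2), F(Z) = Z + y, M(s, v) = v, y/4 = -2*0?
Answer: -1450/2583 ≈ -0.56136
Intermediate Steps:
y = 0 (y = 4*(-2*0) = 4*0 = 0)
F(Z) = Z (F(Z) = Z + 0 = Z)
E(f) = 41 (E(f) = 39 + 2 = 41)
(M(-58, -1/63) + A(61, 13))/E(-77/(-87)) = (-1/63 - 23)/41 = (-1*1/63 - 23)*(1/41) = (-1/63 - 23)*(1/41) = -1450/63*1/41 = -1450/2583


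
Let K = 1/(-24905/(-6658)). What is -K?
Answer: -6658/24905 ≈ -0.26734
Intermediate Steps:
K = 6658/24905 (K = 1/(-24905*(-1/6658)) = 1/(24905/6658) = 6658/24905 ≈ 0.26734)
-K = -1*6658/24905 = -6658/24905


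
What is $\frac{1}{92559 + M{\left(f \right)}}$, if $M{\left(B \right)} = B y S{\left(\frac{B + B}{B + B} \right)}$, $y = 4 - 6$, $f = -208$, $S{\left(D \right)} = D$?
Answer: $\frac{1}{92975} \approx 1.0756 \cdot 10^{-5}$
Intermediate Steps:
$y = -2$ ($y = 4 - 6 = -2$)
$M{\left(B \right)} = - 2 B$ ($M{\left(B \right)} = B \left(-2\right) \frac{B + B}{B + B} = - 2 B \frac{2 B}{2 B} = - 2 B 2 B \frac{1}{2 B} = - 2 B 1 = - 2 B$)
$\frac{1}{92559 + M{\left(f \right)}} = \frac{1}{92559 - -416} = \frac{1}{92559 + 416} = \frac{1}{92975}$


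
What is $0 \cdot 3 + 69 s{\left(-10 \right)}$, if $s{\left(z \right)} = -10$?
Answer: $-690$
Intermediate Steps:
$0 \cdot 3 + 69 s{\left(-10 \right)} = 0 \cdot 3 + 69 \left(-10\right) = 0 - 690 = -690$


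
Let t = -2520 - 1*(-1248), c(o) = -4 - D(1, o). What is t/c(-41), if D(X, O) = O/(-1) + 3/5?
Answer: 530/19 ≈ 27.895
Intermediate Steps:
D(X, O) = ⅗ - O (D(X, O) = O*(-1) + 3*(⅕) = -O + ⅗ = ⅗ - O)
c(o) = -23/5 + o (c(o) = -4 - (⅗ - o) = -4 + (-⅗ + o) = -23/5 + o)
t = -1272 (t = -2520 + 1248 = -1272)
t/c(-41) = -1272/(-23/5 - 41) = -1272/(-228/5) = -1272*(-5/228) = 530/19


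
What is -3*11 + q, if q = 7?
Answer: -26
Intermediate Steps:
-3*11 + q = -3*11 + 7 = -33 + 7 = -26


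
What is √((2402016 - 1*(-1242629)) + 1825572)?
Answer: √5470217 ≈ 2338.8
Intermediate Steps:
√((2402016 - 1*(-1242629)) + 1825572) = √((2402016 + 1242629) + 1825572) = √(3644645 + 1825572) = √5470217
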